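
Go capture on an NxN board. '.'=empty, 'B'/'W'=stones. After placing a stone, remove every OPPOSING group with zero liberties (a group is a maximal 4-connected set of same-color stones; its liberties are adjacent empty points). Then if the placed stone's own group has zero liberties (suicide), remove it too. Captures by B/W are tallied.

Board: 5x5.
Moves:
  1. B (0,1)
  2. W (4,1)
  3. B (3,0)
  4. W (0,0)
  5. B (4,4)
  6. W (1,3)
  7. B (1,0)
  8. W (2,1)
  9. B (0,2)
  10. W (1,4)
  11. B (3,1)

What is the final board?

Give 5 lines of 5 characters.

Answer: .BB..
B..WW
.W...
BB...
.W..B

Derivation:
Move 1: B@(0,1) -> caps B=0 W=0
Move 2: W@(4,1) -> caps B=0 W=0
Move 3: B@(3,0) -> caps B=0 W=0
Move 4: W@(0,0) -> caps B=0 W=0
Move 5: B@(4,4) -> caps B=0 W=0
Move 6: W@(1,3) -> caps B=0 W=0
Move 7: B@(1,0) -> caps B=1 W=0
Move 8: W@(2,1) -> caps B=1 W=0
Move 9: B@(0,2) -> caps B=1 W=0
Move 10: W@(1,4) -> caps B=1 W=0
Move 11: B@(3,1) -> caps B=1 W=0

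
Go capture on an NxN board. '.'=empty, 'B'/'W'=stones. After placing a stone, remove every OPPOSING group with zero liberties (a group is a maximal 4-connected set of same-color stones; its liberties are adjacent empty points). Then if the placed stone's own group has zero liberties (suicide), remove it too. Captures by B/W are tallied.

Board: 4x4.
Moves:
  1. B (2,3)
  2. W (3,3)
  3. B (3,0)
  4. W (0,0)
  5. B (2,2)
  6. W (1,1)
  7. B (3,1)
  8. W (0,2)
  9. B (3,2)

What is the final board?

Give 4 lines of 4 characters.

Move 1: B@(2,3) -> caps B=0 W=0
Move 2: W@(3,3) -> caps B=0 W=0
Move 3: B@(3,0) -> caps B=0 W=0
Move 4: W@(0,0) -> caps B=0 W=0
Move 5: B@(2,2) -> caps B=0 W=0
Move 6: W@(1,1) -> caps B=0 W=0
Move 7: B@(3,1) -> caps B=0 W=0
Move 8: W@(0,2) -> caps B=0 W=0
Move 9: B@(3,2) -> caps B=1 W=0

Answer: W.W.
.W..
..BB
BBB.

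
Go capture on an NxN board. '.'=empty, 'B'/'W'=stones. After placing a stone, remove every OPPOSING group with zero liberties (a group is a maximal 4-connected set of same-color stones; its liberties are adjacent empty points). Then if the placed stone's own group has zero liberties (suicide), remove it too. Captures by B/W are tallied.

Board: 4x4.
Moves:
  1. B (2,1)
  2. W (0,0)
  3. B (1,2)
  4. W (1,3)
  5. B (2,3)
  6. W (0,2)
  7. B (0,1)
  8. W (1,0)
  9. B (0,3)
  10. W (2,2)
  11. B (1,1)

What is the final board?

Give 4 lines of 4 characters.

Move 1: B@(2,1) -> caps B=0 W=0
Move 2: W@(0,0) -> caps B=0 W=0
Move 3: B@(1,2) -> caps B=0 W=0
Move 4: W@(1,3) -> caps B=0 W=0
Move 5: B@(2,3) -> caps B=0 W=0
Move 6: W@(0,2) -> caps B=0 W=0
Move 7: B@(0,1) -> caps B=0 W=0
Move 8: W@(1,0) -> caps B=0 W=0
Move 9: B@(0,3) -> caps B=2 W=0
Move 10: W@(2,2) -> caps B=2 W=0
Move 11: B@(1,1) -> caps B=2 W=0

Answer: WB.B
WBB.
.BWB
....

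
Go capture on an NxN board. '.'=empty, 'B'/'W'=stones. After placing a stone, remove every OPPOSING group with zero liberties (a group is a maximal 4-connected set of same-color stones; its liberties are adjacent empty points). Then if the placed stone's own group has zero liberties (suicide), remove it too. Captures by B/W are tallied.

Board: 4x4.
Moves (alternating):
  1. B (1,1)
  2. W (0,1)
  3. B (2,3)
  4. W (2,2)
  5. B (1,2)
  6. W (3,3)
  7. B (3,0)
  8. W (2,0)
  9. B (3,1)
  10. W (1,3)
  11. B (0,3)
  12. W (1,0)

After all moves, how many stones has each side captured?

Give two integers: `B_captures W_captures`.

Move 1: B@(1,1) -> caps B=0 W=0
Move 2: W@(0,1) -> caps B=0 W=0
Move 3: B@(2,3) -> caps B=0 W=0
Move 4: W@(2,2) -> caps B=0 W=0
Move 5: B@(1,2) -> caps B=0 W=0
Move 6: W@(3,3) -> caps B=0 W=0
Move 7: B@(3,0) -> caps B=0 W=0
Move 8: W@(2,0) -> caps B=0 W=0
Move 9: B@(3,1) -> caps B=0 W=0
Move 10: W@(1,3) -> caps B=0 W=1
Move 11: B@(0,3) -> caps B=0 W=1
Move 12: W@(1,0) -> caps B=0 W=1

Answer: 0 1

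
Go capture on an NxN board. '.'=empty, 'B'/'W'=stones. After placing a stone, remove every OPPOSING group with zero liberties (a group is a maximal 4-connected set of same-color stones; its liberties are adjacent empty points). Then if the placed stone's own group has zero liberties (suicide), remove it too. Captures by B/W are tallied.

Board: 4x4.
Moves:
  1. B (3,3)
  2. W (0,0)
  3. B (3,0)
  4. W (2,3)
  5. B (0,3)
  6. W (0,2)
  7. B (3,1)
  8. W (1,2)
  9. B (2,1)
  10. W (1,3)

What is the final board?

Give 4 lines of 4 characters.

Answer: W.W.
..WW
.B.W
BB.B

Derivation:
Move 1: B@(3,3) -> caps B=0 W=0
Move 2: W@(0,0) -> caps B=0 W=0
Move 3: B@(3,0) -> caps B=0 W=0
Move 4: W@(2,3) -> caps B=0 W=0
Move 5: B@(0,3) -> caps B=0 W=0
Move 6: W@(0,2) -> caps B=0 W=0
Move 7: B@(3,1) -> caps B=0 W=0
Move 8: W@(1,2) -> caps B=0 W=0
Move 9: B@(2,1) -> caps B=0 W=0
Move 10: W@(1,3) -> caps B=0 W=1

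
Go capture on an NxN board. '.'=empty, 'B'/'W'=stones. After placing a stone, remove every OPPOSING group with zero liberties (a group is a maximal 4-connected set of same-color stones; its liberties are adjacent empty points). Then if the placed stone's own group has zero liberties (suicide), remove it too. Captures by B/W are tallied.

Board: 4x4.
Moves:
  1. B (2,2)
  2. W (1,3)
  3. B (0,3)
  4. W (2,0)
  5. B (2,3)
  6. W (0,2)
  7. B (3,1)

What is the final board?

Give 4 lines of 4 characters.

Answer: ..W.
...W
W.BB
.B..

Derivation:
Move 1: B@(2,2) -> caps B=0 W=0
Move 2: W@(1,3) -> caps B=0 W=0
Move 3: B@(0,3) -> caps B=0 W=0
Move 4: W@(2,0) -> caps B=0 W=0
Move 5: B@(2,3) -> caps B=0 W=0
Move 6: W@(0,2) -> caps B=0 W=1
Move 7: B@(3,1) -> caps B=0 W=1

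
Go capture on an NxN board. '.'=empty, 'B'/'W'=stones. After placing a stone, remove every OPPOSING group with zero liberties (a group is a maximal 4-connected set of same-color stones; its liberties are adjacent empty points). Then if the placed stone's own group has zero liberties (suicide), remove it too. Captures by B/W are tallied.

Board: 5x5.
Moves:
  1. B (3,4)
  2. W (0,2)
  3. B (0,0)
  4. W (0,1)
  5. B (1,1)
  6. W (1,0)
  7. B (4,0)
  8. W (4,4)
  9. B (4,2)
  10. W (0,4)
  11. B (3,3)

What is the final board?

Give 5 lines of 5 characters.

Answer: .WW.W
WB...
.....
...BB
B.B.W

Derivation:
Move 1: B@(3,4) -> caps B=0 W=0
Move 2: W@(0,2) -> caps B=0 W=0
Move 3: B@(0,0) -> caps B=0 W=0
Move 4: W@(0,1) -> caps B=0 W=0
Move 5: B@(1,1) -> caps B=0 W=0
Move 6: W@(1,0) -> caps B=0 W=1
Move 7: B@(4,0) -> caps B=0 W=1
Move 8: W@(4,4) -> caps B=0 W=1
Move 9: B@(4,2) -> caps B=0 W=1
Move 10: W@(0,4) -> caps B=0 W=1
Move 11: B@(3,3) -> caps B=0 W=1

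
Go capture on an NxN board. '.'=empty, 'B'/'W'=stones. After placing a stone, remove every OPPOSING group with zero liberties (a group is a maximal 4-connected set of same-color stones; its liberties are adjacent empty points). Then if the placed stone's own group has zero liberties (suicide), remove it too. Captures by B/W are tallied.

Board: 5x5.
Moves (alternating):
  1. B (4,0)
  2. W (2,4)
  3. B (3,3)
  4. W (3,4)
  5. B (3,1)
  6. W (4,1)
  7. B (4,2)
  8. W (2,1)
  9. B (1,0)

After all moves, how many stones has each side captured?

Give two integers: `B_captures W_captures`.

Move 1: B@(4,0) -> caps B=0 W=0
Move 2: W@(2,4) -> caps B=0 W=0
Move 3: B@(3,3) -> caps B=0 W=0
Move 4: W@(3,4) -> caps B=0 W=0
Move 5: B@(3,1) -> caps B=0 W=0
Move 6: W@(4,1) -> caps B=0 W=0
Move 7: B@(4,2) -> caps B=1 W=0
Move 8: W@(2,1) -> caps B=1 W=0
Move 9: B@(1,0) -> caps B=1 W=0

Answer: 1 0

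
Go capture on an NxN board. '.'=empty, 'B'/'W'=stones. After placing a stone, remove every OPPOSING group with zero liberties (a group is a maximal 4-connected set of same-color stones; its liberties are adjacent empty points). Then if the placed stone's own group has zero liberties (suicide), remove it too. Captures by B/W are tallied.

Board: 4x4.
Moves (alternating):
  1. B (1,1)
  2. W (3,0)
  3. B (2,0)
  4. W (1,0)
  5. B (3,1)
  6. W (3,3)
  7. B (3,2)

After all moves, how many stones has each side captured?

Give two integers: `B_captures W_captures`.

Answer: 1 0

Derivation:
Move 1: B@(1,1) -> caps B=0 W=0
Move 2: W@(3,0) -> caps B=0 W=0
Move 3: B@(2,0) -> caps B=0 W=0
Move 4: W@(1,0) -> caps B=0 W=0
Move 5: B@(3,1) -> caps B=1 W=0
Move 6: W@(3,3) -> caps B=1 W=0
Move 7: B@(3,2) -> caps B=1 W=0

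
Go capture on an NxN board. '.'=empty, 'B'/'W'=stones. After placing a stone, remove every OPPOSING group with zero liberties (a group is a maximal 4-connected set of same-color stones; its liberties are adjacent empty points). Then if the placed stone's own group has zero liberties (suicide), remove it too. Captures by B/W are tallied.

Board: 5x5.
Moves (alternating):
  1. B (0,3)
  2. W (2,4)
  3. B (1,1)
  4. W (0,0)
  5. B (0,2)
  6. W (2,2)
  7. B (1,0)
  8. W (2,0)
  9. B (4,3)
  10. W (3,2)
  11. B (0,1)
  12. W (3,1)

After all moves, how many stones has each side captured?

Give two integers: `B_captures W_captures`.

Answer: 1 0

Derivation:
Move 1: B@(0,3) -> caps B=0 W=0
Move 2: W@(2,4) -> caps B=0 W=0
Move 3: B@(1,1) -> caps B=0 W=0
Move 4: W@(0,0) -> caps B=0 W=0
Move 5: B@(0,2) -> caps B=0 W=0
Move 6: W@(2,2) -> caps B=0 W=0
Move 7: B@(1,0) -> caps B=0 W=0
Move 8: W@(2,0) -> caps B=0 W=0
Move 9: B@(4,3) -> caps B=0 W=0
Move 10: W@(3,2) -> caps B=0 W=0
Move 11: B@(0,1) -> caps B=1 W=0
Move 12: W@(3,1) -> caps B=1 W=0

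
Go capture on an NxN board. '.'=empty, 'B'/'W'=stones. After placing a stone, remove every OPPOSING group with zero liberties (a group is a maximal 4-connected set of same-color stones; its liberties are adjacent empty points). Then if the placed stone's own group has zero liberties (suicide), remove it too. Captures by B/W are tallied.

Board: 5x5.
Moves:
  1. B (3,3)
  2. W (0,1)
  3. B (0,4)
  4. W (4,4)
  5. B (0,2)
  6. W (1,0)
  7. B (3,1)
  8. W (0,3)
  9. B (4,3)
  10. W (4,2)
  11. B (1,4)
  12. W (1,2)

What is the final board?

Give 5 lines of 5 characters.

Move 1: B@(3,3) -> caps B=0 W=0
Move 2: W@(0,1) -> caps B=0 W=0
Move 3: B@(0,4) -> caps B=0 W=0
Move 4: W@(4,4) -> caps B=0 W=0
Move 5: B@(0,2) -> caps B=0 W=0
Move 6: W@(1,0) -> caps B=0 W=0
Move 7: B@(3,1) -> caps B=0 W=0
Move 8: W@(0,3) -> caps B=0 W=0
Move 9: B@(4,3) -> caps B=0 W=0
Move 10: W@(4,2) -> caps B=0 W=0
Move 11: B@(1,4) -> caps B=0 W=0
Move 12: W@(1,2) -> caps B=0 W=1

Answer: .W.WB
W.W.B
.....
.B.B.
..WBW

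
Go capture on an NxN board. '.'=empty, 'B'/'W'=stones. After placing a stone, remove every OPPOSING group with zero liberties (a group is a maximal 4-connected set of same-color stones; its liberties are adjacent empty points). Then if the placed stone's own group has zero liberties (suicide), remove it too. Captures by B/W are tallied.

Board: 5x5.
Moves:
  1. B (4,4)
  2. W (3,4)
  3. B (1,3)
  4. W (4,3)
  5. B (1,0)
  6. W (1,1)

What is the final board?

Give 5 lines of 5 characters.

Move 1: B@(4,4) -> caps B=0 W=0
Move 2: W@(3,4) -> caps B=0 W=0
Move 3: B@(1,3) -> caps B=0 W=0
Move 4: W@(4,3) -> caps B=0 W=1
Move 5: B@(1,0) -> caps B=0 W=1
Move 6: W@(1,1) -> caps B=0 W=1

Answer: .....
BW.B.
.....
....W
...W.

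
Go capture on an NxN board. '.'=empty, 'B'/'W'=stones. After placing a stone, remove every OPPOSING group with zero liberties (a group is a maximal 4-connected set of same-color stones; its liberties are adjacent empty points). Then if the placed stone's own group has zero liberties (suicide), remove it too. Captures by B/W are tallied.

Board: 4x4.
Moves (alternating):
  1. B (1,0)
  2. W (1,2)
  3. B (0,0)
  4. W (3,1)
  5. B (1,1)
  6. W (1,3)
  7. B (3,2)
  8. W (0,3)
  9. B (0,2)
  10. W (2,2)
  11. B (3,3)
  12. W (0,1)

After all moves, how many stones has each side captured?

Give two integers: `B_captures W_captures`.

Move 1: B@(1,0) -> caps B=0 W=0
Move 2: W@(1,2) -> caps B=0 W=0
Move 3: B@(0,0) -> caps B=0 W=0
Move 4: W@(3,1) -> caps B=0 W=0
Move 5: B@(1,1) -> caps B=0 W=0
Move 6: W@(1,3) -> caps B=0 W=0
Move 7: B@(3,2) -> caps B=0 W=0
Move 8: W@(0,3) -> caps B=0 W=0
Move 9: B@(0,2) -> caps B=0 W=0
Move 10: W@(2,2) -> caps B=0 W=0
Move 11: B@(3,3) -> caps B=0 W=0
Move 12: W@(0,1) -> caps B=0 W=1

Answer: 0 1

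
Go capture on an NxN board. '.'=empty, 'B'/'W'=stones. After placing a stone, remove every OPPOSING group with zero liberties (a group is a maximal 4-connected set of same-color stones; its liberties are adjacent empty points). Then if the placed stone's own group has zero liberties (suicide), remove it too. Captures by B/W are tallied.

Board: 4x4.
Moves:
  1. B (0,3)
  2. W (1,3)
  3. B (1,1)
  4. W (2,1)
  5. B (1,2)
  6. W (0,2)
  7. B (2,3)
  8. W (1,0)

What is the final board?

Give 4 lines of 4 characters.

Answer: ..W.
WBBW
.W.B
....

Derivation:
Move 1: B@(0,3) -> caps B=0 W=0
Move 2: W@(1,3) -> caps B=0 W=0
Move 3: B@(1,1) -> caps B=0 W=0
Move 4: W@(2,1) -> caps B=0 W=0
Move 5: B@(1,2) -> caps B=0 W=0
Move 6: W@(0,2) -> caps B=0 W=1
Move 7: B@(2,3) -> caps B=0 W=1
Move 8: W@(1,0) -> caps B=0 W=1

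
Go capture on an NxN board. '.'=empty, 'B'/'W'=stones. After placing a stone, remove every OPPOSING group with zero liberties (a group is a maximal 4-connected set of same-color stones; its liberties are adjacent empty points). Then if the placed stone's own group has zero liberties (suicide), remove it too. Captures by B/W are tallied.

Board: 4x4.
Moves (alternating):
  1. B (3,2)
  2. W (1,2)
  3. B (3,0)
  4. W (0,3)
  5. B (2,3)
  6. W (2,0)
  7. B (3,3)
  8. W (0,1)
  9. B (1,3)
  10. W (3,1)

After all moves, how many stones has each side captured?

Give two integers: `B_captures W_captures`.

Move 1: B@(3,2) -> caps B=0 W=0
Move 2: W@(1,2) -> caps B=0 W=0
Move 3: B@(3,0) -> caps B=0 W=0
Move 4: W@(0,3) -> caps B=0 W=0
Move 5: B@(2,3) -> caps B=0 W=0
Move 6: W@(2,0) -> caps B=0 W=0
Move 7: B@(3,3) -> caps B=0 W=0
Move 8: W@(0,1) -> caps B=0 W=0
Move 9: B@(1,3) -> caps B=0 W=0
Move 10: W@(3,1) -> caps B=0 W=1

Answer: 0 1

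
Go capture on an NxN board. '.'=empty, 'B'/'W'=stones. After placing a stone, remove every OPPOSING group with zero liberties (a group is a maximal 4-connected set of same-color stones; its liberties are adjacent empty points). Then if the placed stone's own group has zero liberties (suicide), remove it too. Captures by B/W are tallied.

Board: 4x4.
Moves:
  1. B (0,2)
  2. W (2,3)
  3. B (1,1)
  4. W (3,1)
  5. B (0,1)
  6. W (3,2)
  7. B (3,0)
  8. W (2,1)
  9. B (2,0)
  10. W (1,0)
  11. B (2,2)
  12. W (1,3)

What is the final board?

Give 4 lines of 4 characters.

Move 1: B@(0,2) -> caps B=0 W=0
Move 2: W@(2,3) -> caps B=0 W=0
Move 3: B@(1,1) -> caps B=0 W=0
Move 4: W@(3,1) -> caps B=0 W=0
Move 5: B@(0,1) -> caps B=0 W=0
Move 6: W@(3,2) -> caps B=0 W=0
Move 7: B@(3,0) -> caps B=0 W=0
Move 8: W@(2,1) -> caps B=0 W=0
Move 9: B@(2,0) -> caps B=0 W=0
Move 10: W@(1,0) -> caps B=0 W=2
Move 11: B@(2,2) -> caps B=0 W=2
Move 12: W@(1,3) -> caps B=0 W=2

Answer: .BB.
WB.W
.WBW
.WW.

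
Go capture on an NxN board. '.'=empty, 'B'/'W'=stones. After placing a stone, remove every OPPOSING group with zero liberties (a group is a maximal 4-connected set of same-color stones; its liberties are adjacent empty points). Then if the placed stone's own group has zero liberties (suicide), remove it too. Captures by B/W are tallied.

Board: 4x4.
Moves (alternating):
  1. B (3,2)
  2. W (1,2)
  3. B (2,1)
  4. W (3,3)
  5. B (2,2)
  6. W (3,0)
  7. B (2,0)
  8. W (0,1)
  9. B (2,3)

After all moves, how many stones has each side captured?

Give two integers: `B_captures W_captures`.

Move 1: B@(3,2) -> caps B=0 W=0
Move 2: W@(1,2) -> caps B=0 W=0
Move 3: B@(2,1) -> caps B=0 W=0
Move 4: W@(3,3) -> caps B=0 W=0
Move 5: B@(2,2) -> caps B=0 W=0
Move 6: W@(3,0) -> caps B=0 W=0
Move 7: B@(2,0) -> caps B=0 W=0
Move 8: W@(0,1) -> caps B=0 W=0
Move 9: B@(2,3) -> caps B=1 W=0

Answer: 1 0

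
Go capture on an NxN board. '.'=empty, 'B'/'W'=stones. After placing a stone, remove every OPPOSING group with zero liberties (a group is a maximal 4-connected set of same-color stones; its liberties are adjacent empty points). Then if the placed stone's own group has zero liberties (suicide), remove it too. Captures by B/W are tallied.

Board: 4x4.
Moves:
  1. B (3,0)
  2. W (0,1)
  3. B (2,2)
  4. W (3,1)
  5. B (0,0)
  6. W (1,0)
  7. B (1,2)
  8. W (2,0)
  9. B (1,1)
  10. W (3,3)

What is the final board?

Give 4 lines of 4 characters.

Answer: .W..
WBB.
W.B.
.W.W

Derivation:
Move 1: B@(3,0) -> caps B=0 W=0
Move 2: W@(0,1) -> caps B=0 W=0
Move 3: B@(2,2) -> caps B=0 W=0
Move 4: W@(3,1) -> caps B=0 W=0
Move 5: B@(0,0) -> caps B=0 W=0
Move 6: W@(1,0) -> caps B=0 W=1
Move 7: B@(1,2) -> caps B=0 W=1
Move 8: W@(2,0) -> caps B=0 W=2
Move 9: B@(1,1) -> caps B=0 W=2
Move 10: W@(3,3) -> caps B=0 W=2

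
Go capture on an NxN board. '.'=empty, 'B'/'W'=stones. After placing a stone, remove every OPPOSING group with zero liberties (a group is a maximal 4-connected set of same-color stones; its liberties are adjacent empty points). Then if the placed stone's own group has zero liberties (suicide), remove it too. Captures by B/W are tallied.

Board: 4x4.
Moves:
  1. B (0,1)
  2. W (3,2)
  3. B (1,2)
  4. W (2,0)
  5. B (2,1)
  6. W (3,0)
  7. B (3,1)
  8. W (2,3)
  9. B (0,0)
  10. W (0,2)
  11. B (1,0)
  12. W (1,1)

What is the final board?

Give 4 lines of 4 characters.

Move 1: B@(0,1) -> caps B=0 W=0
Move 2: W@(3,2) -> caps B=0 W=0
Move 3: B@(1,2) -> caps B=0 W=0
Move 4: W@(2,0) -> caps B=0 W=0
Move 5: B@(2,1) -> caps B=0 W=0
Move 6: W@(3,0) -> caps B=0 W=0
Move 7: B@(3,1) -> caps B=0 W=0
Move 8: W@(2,3) -> caps B=0 W=0
Move 9: B@(0,0) -> caps B=0 W=0
Move 10: W@(0,2) -> caps B=0 W=0
Move 11: B@(1,0) -> caps B=2 W=0
Move 12: W@(1,1) -> caps B=2 W=0

Answer: BBW.
B.B.
.B.W
.BW.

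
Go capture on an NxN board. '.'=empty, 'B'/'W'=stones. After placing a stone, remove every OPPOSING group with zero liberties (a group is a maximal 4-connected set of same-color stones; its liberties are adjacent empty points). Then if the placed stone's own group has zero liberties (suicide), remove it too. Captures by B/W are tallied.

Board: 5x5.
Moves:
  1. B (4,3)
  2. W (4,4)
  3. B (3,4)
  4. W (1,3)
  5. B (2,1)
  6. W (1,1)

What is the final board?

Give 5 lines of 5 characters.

Answer: .....
.W.W.
.B...
....B
...B.

Derivation:
Move 1: B@(4,3) -> caps B=0 W=0
Move 2: W@(4,4) -> caps B=0 W=0
Move 3: B@(3,4) -> caps B=1 W=0
Move 4: W@(1,3) -> caps B=1 W=0
Move 5: B@(2,1) -> caps B=1 W=0
Move 6: W@(1,1) -> caps B=1 W=0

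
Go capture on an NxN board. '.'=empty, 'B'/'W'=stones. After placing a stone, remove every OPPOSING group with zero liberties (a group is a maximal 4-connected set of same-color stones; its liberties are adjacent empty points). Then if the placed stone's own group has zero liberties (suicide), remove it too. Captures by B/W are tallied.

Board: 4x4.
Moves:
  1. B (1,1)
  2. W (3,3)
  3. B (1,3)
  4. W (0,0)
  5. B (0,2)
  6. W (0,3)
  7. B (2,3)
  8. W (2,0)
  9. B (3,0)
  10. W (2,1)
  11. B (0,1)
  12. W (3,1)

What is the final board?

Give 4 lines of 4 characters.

Move 1: B@(1,1) -> caps B=0 W=0
Move 2: W@(3,3) -> caps B=0 W=0
Move 3: B@(1,3) -> caps B=0 W=0
Move 4: W@(0,0) -> caps B=0 W=0
Move 5: B@(0,2) -> caps B=0 W=0
Move 6: W@(0,3) -> caps B=0 W=0
Move 7: B@(2,3) -> caps B=0 W=0
Move 8: W@(2,0) -> caps B=0 W=0
Move 9: B@(3,0) -> caps B=0 W=0
Move 10: W@(2,1) -> caps B=0 W=0
Move 11: B@(0,1) -> caps B=0 W=0
Move 12: W@(3,1) -> caps B=0 W=1

Answer: WBB.
.B.B
WW.B
.W.W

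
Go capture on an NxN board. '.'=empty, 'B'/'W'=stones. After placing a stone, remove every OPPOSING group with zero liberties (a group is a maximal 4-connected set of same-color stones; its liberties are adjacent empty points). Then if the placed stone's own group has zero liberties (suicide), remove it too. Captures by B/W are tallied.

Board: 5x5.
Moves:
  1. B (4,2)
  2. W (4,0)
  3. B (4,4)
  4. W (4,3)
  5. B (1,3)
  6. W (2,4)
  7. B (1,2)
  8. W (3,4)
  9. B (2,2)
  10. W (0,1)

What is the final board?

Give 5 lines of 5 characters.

Answer: .W...
..BB.
..B.W
....W
W.BW.

Derivation:
Move 1: B@(4,2) -> caps B=0 W=0
Move 2: W@(4,0) -> caps B=0 W=0
Move 3: B@(4,4) -> caps B=0 W=0
Move 4: W@(4,3) -> caps B=0 W=0
Move 5: B@(1,3) -> caps B=0 W=0
Move 6: W@(2,4) -> caps B=0 W=0
Move 7: B@(1,2) -> caps B=0 W=0
Move 8: W@(3,4) -> caps B=0 W=1
Move 9: B@(2,2) -> caps B=0 W=1
Move 10: W@(0,1) -> caps B=0 W=1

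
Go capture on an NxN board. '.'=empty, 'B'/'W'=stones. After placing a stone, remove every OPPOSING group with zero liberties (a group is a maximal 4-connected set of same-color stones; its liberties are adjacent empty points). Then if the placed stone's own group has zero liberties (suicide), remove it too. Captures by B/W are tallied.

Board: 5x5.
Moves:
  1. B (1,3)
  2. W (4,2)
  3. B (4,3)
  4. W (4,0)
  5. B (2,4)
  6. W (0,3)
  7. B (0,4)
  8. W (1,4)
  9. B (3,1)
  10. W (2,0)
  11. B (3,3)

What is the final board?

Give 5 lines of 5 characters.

Move 1: B@(1,3) -> caps B=0 W=0
Move 2: W@(4,2) -> caps B=0 W=0
Move 3: B@(4,3) -> caps B=0 W=0
Move 4: W@(4,0) -> caps B=0 W=0
Move 5: B@(2,4) -> caps B=0 W=0
Move 6: W@(0,3) -> caps B=0 W=0
Move 7: B@(0,4) -> caps B=0 W=0
Move 8: W@(1,4) -> caps B=0 W=1
Move 9: B@(3,1) -> caps B=0 W=1
Move 10: W@(2,0) -> caps B=0 W=1
Move 11: B@(3,3) -> caps B=0 W=1

Answer: ...W.
...BW
W...B
.B.B.
W.WB.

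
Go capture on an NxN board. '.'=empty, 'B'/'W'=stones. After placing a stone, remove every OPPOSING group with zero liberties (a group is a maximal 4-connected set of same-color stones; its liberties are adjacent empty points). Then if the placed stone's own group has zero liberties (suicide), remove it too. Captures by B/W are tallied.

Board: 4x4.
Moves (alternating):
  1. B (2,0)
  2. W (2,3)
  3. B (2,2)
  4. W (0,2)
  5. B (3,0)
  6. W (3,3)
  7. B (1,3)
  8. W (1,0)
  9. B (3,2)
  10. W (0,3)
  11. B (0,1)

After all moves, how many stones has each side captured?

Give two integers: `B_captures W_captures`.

Move 1: B@(2,0) -> caps B=0 W=0
Move 2: W@(2,3) -> caps B=0 W=0
Move 3: B@(2,2) -> caps B=0 W=0
Move 4: W@(0,2) -> caps B=0 W=0
Move 5: B@(3,0) -> caps B=0 W=0
Move 6: W@(3,3) -> caps B=0 W=0
Move 7: B@(1,3) -> caps B=0 W=0
Move 8: W@(1,0) -> caps B=0 W=0
Move 9: B@(3,2) -> caps B=2 W=0
Move 10: W@(0,3) -> caps B=2 W=0
Move 11: B@(0,1) -> caps B=2 W=0

Answer: 2 0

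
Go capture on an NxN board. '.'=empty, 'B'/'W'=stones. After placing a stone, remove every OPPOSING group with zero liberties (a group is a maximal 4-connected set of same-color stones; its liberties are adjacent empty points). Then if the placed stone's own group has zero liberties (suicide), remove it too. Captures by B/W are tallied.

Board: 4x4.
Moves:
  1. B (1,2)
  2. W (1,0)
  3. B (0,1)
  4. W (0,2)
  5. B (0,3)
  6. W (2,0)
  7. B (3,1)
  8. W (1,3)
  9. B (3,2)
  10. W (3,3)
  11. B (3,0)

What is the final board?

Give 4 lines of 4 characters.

Answer: .B.B
W.BW
W...
BBBW

Derivation:
Move 1: B@(1,2) -> caps B=0 W=0
Move 2: W@(1,0) -> caps B=0 W=0
Move 3: B@(0,1) -> caps B=0 W=0
Move 4: W@(0,2) -> caps B=0 W=0
Move 5: B@(0,3) -> caps B=1 W=0
Move 6: W@(2,0) -> caps B=1 W=0
Move 7: B@(3,1) -> caps B=1 W=0
Move 8: W@(1,3) -> caps B=1 W=0
Move 9: B@(3,2) -> caps B=1 W=0
Move 10: W@(3,3) -> caps B=1 W=0
Move 11: B@(3,0) -> caps B=1 W=0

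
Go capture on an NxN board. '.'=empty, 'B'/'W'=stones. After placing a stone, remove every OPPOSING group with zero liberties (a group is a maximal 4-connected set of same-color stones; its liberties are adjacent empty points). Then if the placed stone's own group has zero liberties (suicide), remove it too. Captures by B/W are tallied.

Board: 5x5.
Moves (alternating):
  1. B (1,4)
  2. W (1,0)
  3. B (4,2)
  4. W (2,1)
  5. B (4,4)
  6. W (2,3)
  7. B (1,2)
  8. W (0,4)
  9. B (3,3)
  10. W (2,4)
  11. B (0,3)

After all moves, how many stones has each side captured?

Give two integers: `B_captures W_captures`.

Move 1: B@(1,4) -> caps B=0 W=0
Move 2: W@(1,0) -> caps B=0 W=0
Move 3: B@(4,2) -> caps B=0 W=0
Move 4: W@(2,1) -> caps B=0 W=0
Move 5: B@(4,4) -> caps B=0 W=0
Move 6: W@(2,3) -> caps B=0 W=0
Move 7: B@(1,2) -> caps B=0 W=0
Move 8: W@(0,4) -> caps B=0 W=0
Move 9: B@(3,3) -> caps B=0 W=0
Move 10: W@(2,4) -> caps B=0 W=0
Move 11: B@(0,3) -> caps B=1 W=0

Answer: 1 0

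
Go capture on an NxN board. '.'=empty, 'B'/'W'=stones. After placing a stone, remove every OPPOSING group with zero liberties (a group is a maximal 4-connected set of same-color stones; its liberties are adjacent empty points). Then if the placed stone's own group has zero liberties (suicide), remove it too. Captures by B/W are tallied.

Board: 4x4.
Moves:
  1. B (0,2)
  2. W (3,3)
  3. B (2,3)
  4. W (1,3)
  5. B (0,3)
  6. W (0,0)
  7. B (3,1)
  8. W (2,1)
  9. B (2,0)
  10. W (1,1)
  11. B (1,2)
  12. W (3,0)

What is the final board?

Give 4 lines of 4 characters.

Answer: W.BB
.WB.
BW.B
.B.W

Derivation:
Move 1: B@(0,2) -> caps B=0 W=0
Move 2: W@(3,3) -> caps B=0 W=0
Move 3: B@(2,3) -> caps B=0 W=0
Move 4: W@(1,3) -> caps B=0 W=0
Move 5: B@(0,3) -> caps B=0 W=0
Move 6: W@(0,0) -> caps B=0 W=0
Move 7: B@(3,1) -> caps B=0 W=0
Move 8: W@(2,1) -> caps B=0 W=0
Move 9: B@(2,0) -> caps B=0 W=0
Move 10: W@(1,1) -> caps B=0 W=0
Move 11: B@(1,2) -> caps B=1 W=0
Move 12: W@(3,0) -> caps B=1 W=0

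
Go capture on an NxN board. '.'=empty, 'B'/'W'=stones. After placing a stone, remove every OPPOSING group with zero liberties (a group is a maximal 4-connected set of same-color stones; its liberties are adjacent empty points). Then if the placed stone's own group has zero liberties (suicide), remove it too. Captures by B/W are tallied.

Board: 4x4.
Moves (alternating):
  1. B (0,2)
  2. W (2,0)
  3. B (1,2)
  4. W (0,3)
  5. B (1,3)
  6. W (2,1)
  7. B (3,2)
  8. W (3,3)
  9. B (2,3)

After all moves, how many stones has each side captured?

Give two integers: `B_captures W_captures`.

Answer: 2 0

Derivation:
Move 1: B@(0,2) -> caps B=0 W=0
Move 2: W@(2,0) -> caps B=0 W=0
Move 3: B@(1,2) -> caps B=0 W=0
Move 4: W@(0,3) -> caps B=0 W=0
Move 5: B@(1,3) -> caps B=1 W=0
Move 6: W@(2,1) -> caps B=1 W=0
Move 7: B@(3,2) -> caps B=1 W=0
Move 8: W@(3,3) -> caps B=1 W=0
Move 9: B@(2,3) -> caps B=2 W=0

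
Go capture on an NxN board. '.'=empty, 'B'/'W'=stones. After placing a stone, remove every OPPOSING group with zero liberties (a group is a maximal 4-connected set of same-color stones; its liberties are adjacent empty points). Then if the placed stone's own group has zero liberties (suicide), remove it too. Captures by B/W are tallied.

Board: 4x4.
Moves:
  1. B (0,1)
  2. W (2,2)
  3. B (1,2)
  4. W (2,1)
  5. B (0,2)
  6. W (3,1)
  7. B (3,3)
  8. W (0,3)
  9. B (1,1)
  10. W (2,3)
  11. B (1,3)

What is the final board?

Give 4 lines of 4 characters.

Move 1: B@(0,1) -> caps B=0 W=0
Move 2: W@(2,2) -> caps B=0 W=0
Move 3: B@(1,2) -> caps B=0 W=0
Move 4: W@(2,1) -> caps B=0 W=0
Move 5: B@(0,2) -> caps B=0 W=0
Move 6: W@(3,1) -> caps B=0 W=0
Move 7: B@(3,3) -> caps B=0 W=0
Move 8: W@(0,3) -> caps B=0 W=0
Move 9: B@(1,1) -> caps B=0 W=0
Move 10: W@(2,3) -> caps B=0 W=0
Move 11: B@(1,3) -> caps B=1 W=0

Answer: .BB.
.BBB
.WWW
.W.B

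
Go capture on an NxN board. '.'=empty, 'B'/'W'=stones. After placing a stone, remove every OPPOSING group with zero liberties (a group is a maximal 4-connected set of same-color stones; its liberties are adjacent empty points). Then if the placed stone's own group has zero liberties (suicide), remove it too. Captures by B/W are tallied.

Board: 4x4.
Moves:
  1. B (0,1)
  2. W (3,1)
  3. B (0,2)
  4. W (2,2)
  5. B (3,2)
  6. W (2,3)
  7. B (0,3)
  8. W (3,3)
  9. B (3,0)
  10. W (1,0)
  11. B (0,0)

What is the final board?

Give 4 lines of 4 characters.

Answer: BBBB
W...
..WW
BW.W

Derivation:
Move 1: B@(0,1) -> caps B=0 W=0
Move 2: W@(3,1) -> caps B=0 W=0
Move 3: B@(0,2) -> caps B=0 W=0
Move 4: W@(2,2) -> caps B=0 W=0
Move 5: B@(3,2) -> caps B=0 W=0
Move 6: W@(2,3) -> caps B=0 W=0
Move 7: B@(0,3) -> caps B=0 W=0
Move 8: W@(3,3) -> caps B=0 W=1
Move 9: B@(3,0) -> caps B=0 W=1
Move 10: W@(1,0) -> caps B=0 W=1
Move 11: B@(0,0) -> caps B=0 W=1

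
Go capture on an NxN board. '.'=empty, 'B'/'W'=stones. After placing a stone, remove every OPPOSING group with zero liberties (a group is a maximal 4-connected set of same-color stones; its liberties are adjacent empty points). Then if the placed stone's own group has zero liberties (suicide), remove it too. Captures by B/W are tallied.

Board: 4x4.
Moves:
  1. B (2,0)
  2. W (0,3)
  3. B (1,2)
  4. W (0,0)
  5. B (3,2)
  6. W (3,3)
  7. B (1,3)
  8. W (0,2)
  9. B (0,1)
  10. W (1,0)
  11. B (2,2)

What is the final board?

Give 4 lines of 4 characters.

Answer: WB..
W.BB
B.B.
..BW

Derivation:
Move 1: B@(2,0) -> caps B=0 W=0
Move 2: W@(0,3) -> caps B=0 W=0
Move 3: B@(1,2) -> caps B=0 W=0
Move 4: W@(0,0) -> caps B=0 W=0
Move 5: B@(3,2) -> caps B=0 W=0
Move 6: W@(3,3) -> caps B=0 W=0
Move 7: B@(1,3) -> caps B=0 W=0
Move 8: W@(0,2) -> caps B=0 W=0
Move 9: B@(0,1) -> caps B=2 W=0
Move 10: W@(1,0) -> caps B=2 W=0
Move 11: B@(2,2) -> caps B=2 W=0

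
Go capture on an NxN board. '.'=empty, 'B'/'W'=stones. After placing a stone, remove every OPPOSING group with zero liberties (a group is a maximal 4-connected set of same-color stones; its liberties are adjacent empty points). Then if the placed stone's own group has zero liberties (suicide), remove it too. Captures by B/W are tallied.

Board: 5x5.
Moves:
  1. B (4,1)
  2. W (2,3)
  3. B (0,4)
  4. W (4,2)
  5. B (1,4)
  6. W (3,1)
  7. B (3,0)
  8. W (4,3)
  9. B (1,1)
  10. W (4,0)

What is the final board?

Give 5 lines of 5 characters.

Move 1: B@(4,1) -> caps B=0 W=0
Move 2: W@(2,3) -> caps B=0 W=0
Move 3: B@(0,4) -> caps B=0 W=0
Move 4: W@(4,2) -> caps B=0 W=0
Move 5: B@(1,4) -> caps B=0 W=0
Move 6: W@(3,1) -> caps B=0 W=0
Move 7: B@(3,0) -> caps B=0 W=0
Move 8: W@(4,3) -> caps B=0 W=0
Move 9: B@(1,1) -> caps B=0 W=0
Move 10: W@(4,0) -> caps B=0 W=1

Answer: ....B
.B..B
...W.
BW...
W.WW.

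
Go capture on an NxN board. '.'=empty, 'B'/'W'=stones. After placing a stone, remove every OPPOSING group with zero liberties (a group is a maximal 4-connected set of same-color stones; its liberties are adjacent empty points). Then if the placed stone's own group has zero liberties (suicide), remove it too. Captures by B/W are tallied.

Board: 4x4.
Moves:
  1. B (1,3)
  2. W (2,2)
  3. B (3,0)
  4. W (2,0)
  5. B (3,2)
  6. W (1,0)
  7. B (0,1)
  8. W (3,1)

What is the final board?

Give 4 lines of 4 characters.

Move 1: B@(1,3) -> caps B=0 W=0
Move 2: W@(2,2) -> caps B=0 W=0
Move 3: B@(3,0) -> caps B=0 W=0
Move 4: W@(2,0) -> caps B=0 W=0
Move 5: B@(3,2) -> caps B=0 W=0
Move 6: W@(1,0) -> caps B=0 W=0
Move 7: B@(0,1) -> caps B=0 W=0
Move 8: W@(3,1) -> caps B=0 W=1

Answer: .B..
W..B
W.W.
.WB.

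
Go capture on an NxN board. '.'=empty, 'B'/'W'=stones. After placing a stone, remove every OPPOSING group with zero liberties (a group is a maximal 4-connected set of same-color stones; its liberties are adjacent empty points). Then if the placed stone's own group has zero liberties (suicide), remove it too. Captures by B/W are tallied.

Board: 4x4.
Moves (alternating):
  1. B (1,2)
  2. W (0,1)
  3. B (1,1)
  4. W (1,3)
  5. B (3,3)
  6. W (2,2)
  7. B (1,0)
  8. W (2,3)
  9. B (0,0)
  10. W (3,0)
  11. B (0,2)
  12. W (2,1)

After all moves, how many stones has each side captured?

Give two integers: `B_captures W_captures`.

Move 1: B@(1,2) -> caps B=0 W=0
Move 2: W@(0,1) -> caps B=0 W=0
Move 3: B@(1,1) -> caps B=0 W=0
Move 4: W@(1,3) -> caps B=0 W=0
Move 5: B@(3,3) -> caps B=0 W=0
Move 6: W@(2,2) -> caps B=0 W=0
Move 7: B@(1,0) -> caps B=0 W=0
Move 8: W@(2,3) -> caps B=0 W=0
Move 9: B@(0,0) -> caps B=0 W=0
Move 10: W@(3,0) -> caps B=0 W=0
Move 11: B@(0,2) -> caps B=1 W=0
Move 12: W@(2,1) -> caps B=1 W=0

Answer: 1 0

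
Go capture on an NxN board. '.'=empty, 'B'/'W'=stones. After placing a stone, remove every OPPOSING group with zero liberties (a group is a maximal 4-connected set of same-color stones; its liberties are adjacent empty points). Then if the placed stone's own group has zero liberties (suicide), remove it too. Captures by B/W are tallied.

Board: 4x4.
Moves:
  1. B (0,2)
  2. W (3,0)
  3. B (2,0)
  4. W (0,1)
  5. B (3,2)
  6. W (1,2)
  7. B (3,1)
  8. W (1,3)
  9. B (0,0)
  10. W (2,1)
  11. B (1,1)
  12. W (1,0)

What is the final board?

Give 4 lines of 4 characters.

Move 1: B@(0,2) -> caps B=0 W=0
Move 2: W@(3,0) -> caps B=0 W=0
Move 3: B@(2,0) -> caps B=0 W=0
Move 4: W@(0,1) -> caps B=0 W=0
Move 5: B@(3,2) -> caps B=0 W=0
Move 6: W@(1,2) -> caps B=0 W=0
Move 7: B@(3,1) -> caps B=1 W=0
Move 8: W@(1,3) -> caps B=1 W=0
Move 9: B@(0,0) -> caps B=1 W=0
Move 10: W@(2,1) -> caps B=1 W=0
Move 11: B@(1,1) -> caps B=2 W=0
Move 12: W@(1,0) -> caps B=2 W=0

Answer: B.B.
.BWW
BW..
.BB.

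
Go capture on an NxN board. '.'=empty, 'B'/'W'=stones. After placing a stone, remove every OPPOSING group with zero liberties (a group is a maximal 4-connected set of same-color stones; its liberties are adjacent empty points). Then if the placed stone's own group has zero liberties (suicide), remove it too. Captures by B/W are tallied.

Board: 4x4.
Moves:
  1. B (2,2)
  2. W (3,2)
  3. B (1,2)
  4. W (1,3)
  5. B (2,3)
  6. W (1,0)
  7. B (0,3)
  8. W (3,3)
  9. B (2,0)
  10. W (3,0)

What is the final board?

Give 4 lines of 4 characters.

Answer: ...B
W.B.
B.BB
W.WW

Derivation:
Move 1: B@(2,2) -> caps B=0 W=0
Move 2: W@(3,2) -> caps B=0 W=0
Move 3: B@(1,2) -> caps B=0 W=0
Move 4: W@(1,3) -> caps B=0 W=0
Move 5: B@(2,3) -> caps B=0 W=0
Move 6: W@(1,0) -> caps B=0 W=0
Move 7: B@(0,3) -> caps B=1 W=0
Move 8: W@(3,3) -> caps B=1 W=0
Move 9: B@(2,0) -> caps B=1 W=0
Move 10: W@(3,0) -> caps B=1 W=0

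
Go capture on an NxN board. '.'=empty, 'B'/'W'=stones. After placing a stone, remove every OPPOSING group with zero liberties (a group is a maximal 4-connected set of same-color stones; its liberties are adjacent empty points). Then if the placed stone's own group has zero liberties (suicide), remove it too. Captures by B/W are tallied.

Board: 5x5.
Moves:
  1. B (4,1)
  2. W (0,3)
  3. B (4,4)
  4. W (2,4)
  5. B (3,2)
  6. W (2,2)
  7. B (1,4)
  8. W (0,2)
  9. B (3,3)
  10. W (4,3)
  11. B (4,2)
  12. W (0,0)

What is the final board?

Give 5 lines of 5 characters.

Move 1: B@(4,1) -> caps B=0 W=0
Move 2: W@(0,3) -> caps B=0 W=0
Move 3: B@(4,4) -> caps B=0 W=0
Move 4: W@(2,4) -> caps B=0 W=0
Move 5: B@(3,2) -> caps B=0 W=0
Move 6: W@(2,2) -> caps B=0 W=0
Move 7: B@(1,4) -> caps B=0 W=0
Move 8: W@(0,2) -> caps B=0 W=0
Move 9: B@(3,3) -> caps B=0 W=0
Move 10: W@(4,3) -> caps B=0 W=0
Move 11: B@(4,2) -> caps B=1 W=0
Move 12: W@(0,0) -> caps B=1 W=0

Answer: W.WW.
....B
..W.W
..BB.
.BB.B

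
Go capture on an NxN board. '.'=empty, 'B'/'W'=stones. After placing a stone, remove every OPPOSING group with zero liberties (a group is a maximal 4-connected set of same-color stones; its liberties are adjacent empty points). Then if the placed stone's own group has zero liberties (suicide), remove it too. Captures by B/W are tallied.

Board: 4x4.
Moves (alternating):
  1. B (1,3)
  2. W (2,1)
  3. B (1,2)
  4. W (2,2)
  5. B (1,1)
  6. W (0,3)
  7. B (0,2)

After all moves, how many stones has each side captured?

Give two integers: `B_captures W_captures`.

Move 1: B@(1,3) -> caps B=0 W=0
Move 2: W@(2,1) -> caps B=0 W=0
Move 3: B@(1,2) -> caps B=0 W=0
Move 4: W@(2,2) -> caps B=0 W=0
Move 5: B@(1,1) -> caps B=0 W=0
Move 6: W@(0,3) -> caps B=0 W=0
Move 7: B@(0,2) -> caps B=1 W=0

Answer: 1 0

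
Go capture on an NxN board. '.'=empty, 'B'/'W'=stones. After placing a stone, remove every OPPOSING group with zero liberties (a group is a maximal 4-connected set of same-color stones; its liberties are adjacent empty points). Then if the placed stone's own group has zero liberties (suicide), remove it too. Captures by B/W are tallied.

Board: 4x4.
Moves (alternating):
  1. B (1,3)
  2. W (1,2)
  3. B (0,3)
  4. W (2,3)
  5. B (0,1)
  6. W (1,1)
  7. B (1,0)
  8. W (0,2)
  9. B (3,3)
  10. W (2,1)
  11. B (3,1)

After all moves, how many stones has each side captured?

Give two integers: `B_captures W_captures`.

Move 1: B@(1,3) -> caps B=0 W=0
Move 2: W@(1,2) -> caps B=0 W=0
Move 3: B@(0,3) -> caps B=0 W=0
Move 4: W@(2,3) -> caps B=0 W=0
Move 5: B@(0,1) -> caps B=0 W=0
Move 6: W@(1,1) -> caps B=0 W=0
Move 7: B@(1,0) -> caps B=0 W=0
Move 8: W@(0,2) -> caps B=0 W=2
Move 9: B@(3,3) -> caps B=0 W=2
Move 10: W@(2,1) -> caps B=0 W=2
Move 11: B@(3,1) -> caps B=0 W=2

Answer: 0 2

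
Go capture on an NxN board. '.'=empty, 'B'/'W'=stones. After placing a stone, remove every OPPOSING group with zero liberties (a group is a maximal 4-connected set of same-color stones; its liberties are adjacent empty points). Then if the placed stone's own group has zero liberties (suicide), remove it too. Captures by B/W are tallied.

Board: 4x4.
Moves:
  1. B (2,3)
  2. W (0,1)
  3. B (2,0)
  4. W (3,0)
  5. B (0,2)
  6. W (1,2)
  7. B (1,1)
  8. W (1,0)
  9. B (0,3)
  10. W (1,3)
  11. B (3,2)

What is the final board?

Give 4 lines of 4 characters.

Answer: .W..
WBWW
B..B
W.B.

Derivation:
Move 1: B@(2,3) -> caps B=0 W=0
Move 2: W@(0,1) -> caps B=0 W=0
Move 3: B@(2,0) -> caps B=0 W=0
Move 4: W@(3,0) -> caps B=0 W=0
Move 5: B@(0,2) -> caps B=0 W=0
Move 6: W@(1,2) -> caps B=0 W=0
Move 7: B@(1,1) -> caps B=0 W=0
Move 8: W@(1,0) -> caps B=0 W=0
Move 9: B@(0,3) -> caps B=0 W=0
Move 10: W@(1,3) -> caps B=0 W=2
Move 11: B@(3,2) -> caps B=0 W=2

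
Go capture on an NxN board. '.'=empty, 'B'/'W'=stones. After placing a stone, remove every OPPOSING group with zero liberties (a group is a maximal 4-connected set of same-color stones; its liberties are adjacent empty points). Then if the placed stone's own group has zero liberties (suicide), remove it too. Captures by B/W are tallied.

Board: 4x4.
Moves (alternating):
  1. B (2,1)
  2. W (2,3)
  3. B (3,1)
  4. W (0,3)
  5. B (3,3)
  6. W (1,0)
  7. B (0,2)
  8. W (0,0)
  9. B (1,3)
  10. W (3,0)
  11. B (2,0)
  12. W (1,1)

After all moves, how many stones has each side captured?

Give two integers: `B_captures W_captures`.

Move 1: B@(2,1) -> caps B=0 W=0
Move 2: W@(2,3) -> caps B=0 W=0
Move 3: B@(3,1) -> caps B=0 W=0
Move 4: W@(0,3) -> caps B=0 W=0
Move 5: B@(3,3) -> caps B=0 W=0
Move 6: W@(1,0) -> caps B=0 W=0
Move 7: B@(0,2) -> caps B=0 W=0
Move 8: W@(0,0) -> caps B=0 W=0
Move 9: B@(1,3) -> caps B=1 W=0
Move 10: W@(3,0) -> caps B=1 W=0
Move 11: B@(2,0) -> caps B=2 W=0
Move 12: W@(1,1) -> caps B=2 W=0

Answer: 2 0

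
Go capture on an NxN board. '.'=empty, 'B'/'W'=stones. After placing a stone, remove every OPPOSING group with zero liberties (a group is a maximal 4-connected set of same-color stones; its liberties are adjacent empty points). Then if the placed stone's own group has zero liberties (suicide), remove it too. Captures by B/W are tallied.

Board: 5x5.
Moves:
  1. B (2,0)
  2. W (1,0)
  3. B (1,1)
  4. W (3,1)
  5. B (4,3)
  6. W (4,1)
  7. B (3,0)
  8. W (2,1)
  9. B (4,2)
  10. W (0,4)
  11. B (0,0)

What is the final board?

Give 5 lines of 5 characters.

Answer: B...W
.B...
BW...
BW...
.WBB.

Derivation:
Move 1: B@(2,0) -> caps B=0 W=0
Move 2: W@(1,0) -> caps B=0 W=0
Move 3: B@(1,1) -> caps B=0 W=0
Move 4: W@(3,1) -> caps B=0 W=0
Move 5: B@(4,3) -> caps B=0 W=0
Move 6: W@(4,1) -> caps B=0 W=0
Move 7: B@(3,0) -> caps B=0 W=0
Move 8: W@(2,1) -> caps B=0 W=0
Move 9: B@(4,2) -> caps B=0 W=0
Move 10: W@(0,4) -> caps B=0 W=0
Move 11: B@(0,0) -> caps B=1 W=0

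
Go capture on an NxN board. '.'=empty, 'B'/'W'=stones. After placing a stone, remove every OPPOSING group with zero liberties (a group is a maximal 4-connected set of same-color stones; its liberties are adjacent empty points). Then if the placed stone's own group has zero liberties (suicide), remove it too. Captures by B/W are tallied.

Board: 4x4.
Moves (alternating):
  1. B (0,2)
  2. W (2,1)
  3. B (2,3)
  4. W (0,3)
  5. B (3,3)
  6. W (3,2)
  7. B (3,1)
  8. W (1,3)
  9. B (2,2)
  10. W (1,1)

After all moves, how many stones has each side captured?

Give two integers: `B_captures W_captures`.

Answer: 1 0

Derivation:
Move 1: B@(0,2) -> caps B=0 W=0
Move 2: W@(2,1) -> caps B=0 W=0
Move 3: B@(2,3) -> caps B=0 W=0
Move 4: W@(0,3) -> caps B=0 W=0
Move 5: B@(3,3) -> caps B=0 W=0
Move 6: W@(3,2) -> caps B=0 W=0
Move 7: B@(3,1) -> caps B=0 W=0
Move 8: W@(1,3) -> caps B=0 W=0
Move 9: B@(2,2) -> caps B=1 W=0
Move 10: W@(1,1) -> caps B=1 W=0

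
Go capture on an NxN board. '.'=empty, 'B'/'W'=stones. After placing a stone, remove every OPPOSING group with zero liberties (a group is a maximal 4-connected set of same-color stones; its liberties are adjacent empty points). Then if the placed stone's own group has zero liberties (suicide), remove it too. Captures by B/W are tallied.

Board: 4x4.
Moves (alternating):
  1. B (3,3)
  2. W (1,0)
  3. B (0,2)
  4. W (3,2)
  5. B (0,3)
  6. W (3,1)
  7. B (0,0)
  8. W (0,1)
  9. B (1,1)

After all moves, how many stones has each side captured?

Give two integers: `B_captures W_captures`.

Answer: 0 1

Derivation:
Move 1: B@(3,3) -> caps B=0 W=0
Move 2: W@(1,0) -> caps B=0 W=0
Move 3: B@(0,2) -> caps B=0 W=0
Move 4: W@(3,2) -> caps B=0 W=0
Move 5: B@(0,3) -> caps B=0 W=0
Move 6: W@(3,1) -> caps B=0 W=0
Move 7: B@(0,0) -> caps B=0 W=0
Move 8: W@(0,1) -> caps B=0 W=1
Move 9: B@(1,1) -> caps B=0 W=1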